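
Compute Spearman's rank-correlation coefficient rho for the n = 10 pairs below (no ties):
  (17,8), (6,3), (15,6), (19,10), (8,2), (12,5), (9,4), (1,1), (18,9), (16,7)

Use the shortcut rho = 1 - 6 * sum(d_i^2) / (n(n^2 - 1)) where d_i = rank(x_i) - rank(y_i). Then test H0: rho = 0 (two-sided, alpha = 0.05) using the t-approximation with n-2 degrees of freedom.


Step 1: Rank x and y separately (midranks; no ties here).
rank(x): 17->8, 6->2, 15->6, 19->10, 8->3, 12->5, 9->4, 1->1, 18->9, 16->7
rank(y): 8->8, 3->3, 6->6, 10->10, 2->2, 5->5, 4->4, 1->1, 9->9, 7->7
Step 2: d_i = R_x(i) - R_y(i); compute d_i^2.
  (8-8)^2=0, (2-3)^2=1, (6-6)^2=0, (10-10)^2=0, (3-2)^2=1, (5-5)^2=0, (4-4)^2=0, (1-1)^2=0, (9-9)^2=0, (7-7)^2=0
sum(d^2) = 2.
Step 3: rho = 1 - 6*2 / (10*(10^2 - 1)) = 1 - 12/990 = 0.987879.
Step 4: Under H0, t = rho * sqrt((n-2)/(1-rho^2)) = 18.0003 ~ t(8).
Step 5: Two-sided p-value from the t-distribution with 8 df = 0.000000.
Step 6: alpha = 0.05. reject H0.

rho = 0.9879, p = 0.000000, reject H0 at alpha = 0.05.


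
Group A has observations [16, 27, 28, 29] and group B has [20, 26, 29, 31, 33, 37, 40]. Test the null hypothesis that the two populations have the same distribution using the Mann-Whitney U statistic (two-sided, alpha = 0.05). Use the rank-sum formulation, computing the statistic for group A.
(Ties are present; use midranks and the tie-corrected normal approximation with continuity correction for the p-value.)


Step 1: Combine and sort all 11 observations; assign midranks.
sorted (value, group): (16,X), (20,Y), (26,Y), (27,X), (28,X), (29,X), (29,Y), (31,Y), (33,Y), (37,Y), (40,Y)
ranks: 16->1, 20->2, 26->3, 27->4, 28->5, 29->6.5, 29->6.5, 31->8, 33->9, 37->10, 40->11
Step 2: Rank sum for X: R1 = 1 + 4 + 5 + 6.5 = 16.5.
Step 3: U_X = R1 - n1(n1+1)/2 = 16.5 - 4*5/2 = 16.5 - 10 = 6.5.
       U_Y = n1*n2 - U_X = 28 - 6.5 = 21.5.
Step 4: Ties are present, so use the tie-corrected normal approximation (with continuity correction) for the p-value.
Step 5: p-value = 0.184875; compare to alpha = 0.05. fail to reject H0.

U_X = 6.5, p = 0.184875, fail to reject H0 at alpha = 0.05.


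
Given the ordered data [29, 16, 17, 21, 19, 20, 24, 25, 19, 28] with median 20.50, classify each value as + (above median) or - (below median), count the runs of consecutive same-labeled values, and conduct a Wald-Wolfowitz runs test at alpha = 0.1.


Step 1: Compute median = 20.50; label A = above, B = below.
Labels in order: ABBABBAABA  (n_A = 5, n_B = 5)
Step 2: Count runs R = 7.
Step 3: Under H0 (random ordering), E[R] = 2*n_A*n_B/(n_A+n_B) + 1 = 2*5*5/10 + 1 = 6.0000.
        Var[R] = 2*n_A*n_B*(2*n_A*n_B - n_A - n_B) / ((n_A+n_B)^2 * (n_A+n_B-1)) = 2000/900 = 2.2222.
        SD[R] = 1.4907.
Step 4: Continuity-corrected z = (R - 0.5 - E[R]) / SD[R] = (7 - 0.5 - 6.0000) / 1.4907 = 0.3354.
Step 5: Two-sided p-value via normal approximation = 2*(1 - Phi(|z|)) = 0.737316.
Step 6: alpha = 0.1. fail to reject H0.

R = 7, z = 0.3354, p = 0.737316, fail to reject H0.


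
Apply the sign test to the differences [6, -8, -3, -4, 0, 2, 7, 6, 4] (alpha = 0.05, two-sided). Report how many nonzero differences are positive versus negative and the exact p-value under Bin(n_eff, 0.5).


Step 1: Discard zero differences. Original n = 9; n_eff = number of nonzero differences = 8.
Nonzero differences (with sign): +6, -8, -3, -4, +2, +7, +6, +4
Step 2: Count signs: positive = 5, negative = 3.
Step 3: Under H0: P(positive) = 0.5, so the number of positives S ~ Bin(8, 0.5).
Step 4: Two-sided exact p-value = sum of Bin(8,0.5) probabilities at or below the observed probability = 0.726562.
Step 5: alpha = 0.05. fail to reject H0.

n_eff = 8, pos = 5, neg = 3, p = 0.726562, fail to reject H0.


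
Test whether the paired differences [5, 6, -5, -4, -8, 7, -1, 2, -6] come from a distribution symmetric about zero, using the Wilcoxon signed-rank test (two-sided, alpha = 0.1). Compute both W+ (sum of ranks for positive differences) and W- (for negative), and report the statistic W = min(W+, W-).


Step 1: Drop any zero differences (none here) and take |d_i|.
|d| = [5, 6, 5, 4, 8, 7, 1, 2, 6]
Step 2: Midrank |d_i| (ties get averaged ranks).
ranks: |5|->4.5, |6|->6.5, |5|->4.5, |4|->3, |8|->9, |7|->8, |1|->1, |2|->2, |6|->6.5
Step 3: Attach original signs; sum ranks with positive sign and with negative sign.
W+ = 4.5 + 6.5 + 8 + 2 = 21
W- = 4.5 + 3 + 9 + 1 + 6.5 = 24
(Check: W+ + W- = 45 should equal n(n+1)/2 = 45.)
Step 4: Test statistic W = min(W+, W-) = 21.
Step 5: Ties in |d|, so use the tie-corrected normal approximation.
        E[W] = n(n+1)/4 = 9*10/4 = 22.5.
        Tie groups: |d|=5 (t=2), |d|=6 (t=2); sum(t^3 - t) = 12.
        Var[W] = n(n+1)(2n+1)/24 - sum(t^3-t)/48 = 1710/24 - 12/48 = 71.
        z = (W - E[W]) / sqrt(Var[W]) = (21 - 22.5) / 8.4261 = -0.1780.
        Two-sided p = 2*Phi(z) = 0.858709.
Step 6: alpha = 0.1. fail to reject H0.

W+ = 21, W- = 24, W = min = 21, p = 0.858709, fail to reject H0.


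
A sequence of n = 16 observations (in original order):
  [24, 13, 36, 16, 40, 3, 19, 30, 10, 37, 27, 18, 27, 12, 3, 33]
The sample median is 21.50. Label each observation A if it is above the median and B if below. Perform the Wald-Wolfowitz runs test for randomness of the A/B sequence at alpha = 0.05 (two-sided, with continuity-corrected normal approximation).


Step 1: Compute median = 21.50; label A = above, B = below.
Labels in order: ABABABBABAABABBA  (n_A = 8, n_B = 8)
Step 2: Count runs R = 13.
Step 3: Under H0 (random ordering), E[R] = 2*n_A*n_B/(n_A+n_B) + 1 = 2*8*8/16 + 1 = 9.0000.
        Var[R] = 2*n_A*n_B*(2*n_A*n_B - n_A - n_B) / ((n_A+n_B)^2 * (n_A+n_B-1)) = 14336/3840 = 3.7333.
        SD[R] = 1.9322.
Step 4: Continuity-corrected z = (R - 0.5 - E[R]) / SD[R] = (13 - 0.5 - 9.0000) / 1.9322 = 1.8114.
Step 5: Two-sided p-value via normal approximation = 2*(1 - Phi(|z|)) = 0.070076.
Step 6: alpha = 0.05. fail to reject H0.

R = 13, z = 1.8114, p = 0.070076, fail to reject H0.


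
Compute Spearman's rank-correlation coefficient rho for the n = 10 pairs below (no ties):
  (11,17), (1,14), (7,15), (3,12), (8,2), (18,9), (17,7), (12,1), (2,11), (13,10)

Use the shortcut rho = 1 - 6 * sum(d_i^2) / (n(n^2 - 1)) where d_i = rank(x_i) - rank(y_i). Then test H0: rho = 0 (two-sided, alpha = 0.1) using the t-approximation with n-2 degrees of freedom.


Step 1: Rank x and y separately (midranks; no ties here).
rank(x): 11->6, 1->1, 7->4, 3->3, 8->5, 18->10, 17->9, 12->7, 2->2, 13->8
rank(y): 17->10, 14->8, 15->9, 12->7, 2->2, 9->4, 7->3, 1->1, 11->6, 10->5
Step 2: d_i = R_x(i) - R_y(i); compute d_i^2.
  (6-10)^2=16, (1-8)^2=49, (4-9)^2=25, (3-7)^2=16, (5-2)^2=9, (10-4)^2=36, (9-3)^2=36, (7-1)^2=36, (2-6)^2=16, (8-5)^2=9
sum(d^2) = 248.
Step 3: rho = 1 - 6*248 / (10*(10^2 - 1)) = 1 - 1488/990 = -0.503030.
Step 4: Under H0, t = rho * sqrt((n-2)/(1-rho^2)) = -1.6462 ~ t(8).
Step 5: Two-sided p-value from the t-distribution with 8 df = 0.138334.
Step 6: alpha = 0.1. fail to reject H0.

rho = -0.5030, p = 0.138334, fail to reject H0 at alpha = 0.1.


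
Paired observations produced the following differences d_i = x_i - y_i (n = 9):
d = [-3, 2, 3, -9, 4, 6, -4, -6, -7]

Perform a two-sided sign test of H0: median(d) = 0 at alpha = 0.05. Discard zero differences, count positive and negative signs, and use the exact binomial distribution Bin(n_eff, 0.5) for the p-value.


Step 1: Discard zero differences. Original n = 9; n_eff = number of nonzero differences = 9.
Nonzero differences (with sign): -3, +2, +3, -9, +4, +6, -4, -6, -7
Step 2: Count signs: positive = 4, negative = 5.
Step 3: Under H0: P(positive) = 0.5, so the number of positives S ~ Bin(9, 0.5).
Step 4: Two-sided exact p-value = sum of Bin(9,0.5) probabilities at or below the observed probability = 1.000000.
Step 5: alpha = 0.05. fail to reject H0.

n_eff = 9, pos = 4, neg = 5, p = 1.000000, fail to reject H0.


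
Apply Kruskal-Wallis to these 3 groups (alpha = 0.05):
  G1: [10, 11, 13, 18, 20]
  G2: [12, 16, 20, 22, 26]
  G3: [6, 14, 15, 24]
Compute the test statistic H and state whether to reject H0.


Step 1: Combine all N = 14 observations and assign midranks.
sorted (value, group, rank): (6,G3,1), (10,G1,2), (11,G1,3), (12,G2,4), (13,G1,5), (14,G3,6), (15,G3,7), (16,G2,8), (18,G1,9), (20,G1,10.5), (20,G2,10.5), (22,G2,12), (24,G3,13), (26,G2,14)
Step 2: Sum ranks within each group.
R_1 = 29.5 (n_1 = 5)
R_2 = 48.5 (n_2 = 5)
R_3 = 27 (n_3 = 4)
Step 3: H = 12/(N(N+1)) * sum(R_i^2/n_i) - 3(N+1)
     = 12/(14*15) * (29.5^2/5 + 48.5^2/5 + 27^2/4) - 3*15
     = 0.057143 * 826.75 - 45
     = 2.242857.
Step 4: Ties present; correction factor C = 1 - 6/(14^3 - 14) = 0.997802. Corrected H = 2.242857 / 0.997802 = 2.247797.
Step 5: Under H0, H ~ chi^2(2); p-value = 0.325010.
Step 6: alpha = 0.05. fail to reject H0.

H = 2.2478, df = 2, p = 0.325010, fail to reject H0.


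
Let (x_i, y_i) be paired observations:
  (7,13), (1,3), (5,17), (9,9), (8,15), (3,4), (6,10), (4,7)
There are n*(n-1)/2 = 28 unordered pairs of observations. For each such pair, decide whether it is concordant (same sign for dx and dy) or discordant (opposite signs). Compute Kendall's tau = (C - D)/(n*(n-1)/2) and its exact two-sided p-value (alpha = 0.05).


Step 1: Enumerate the 28 unordered pairs (i,j) with i<j and classify each by sign(x_j-x_i) * sign(y_j-y_i).
  (1,2):dx=-6,dy=-10->C; (1,3):dx=-2,dy=+4->D; (1,4):dx=+2,dy=-4->D; (1,5):dx=+1,dy=+2->C
  (1,6):dx=-4,dy=-9->C; (1,7):dx=-1,dy=-3->C; (1,8):dx=-3,dy=-6->C; (2,3):dx=+4,dy=+14->C
  (2,4):dx=+8,dy=+6->C; (2,5):dx=+7,dy=+12->C; (2,6):dx=+2,dy=+1->C; (2,7):dx=+5,dy=+7->C
  (2,8):dx=+3,dy=+4->C; (3,4):dx=+4,dy=-8->D; (3,5):dx=+3,dy=-2->D; (3,6):dx=-2,dy=-13->C
  (3,7):dx=+1,dy=-7->D; (3,8):dx=-1,dy=-10->C; (4,5):dx=-1,dy=+6->D; (4,6):dx=-6,dy=-5->C
  (4,7):dx=-3,dy=+1->D; (4,8):dx=-5,dy=-2->C; (5,6):dx=-5,dy=-11->C; (5,7):dx=-2,dy=-5->C
  (5,8):dx=-4,dy=-8->C; (6,7):dx=+3,dy=+6->C; (6,8):dx=+1,dy=+3->C; (7,8):dx=-2,dy=-3->C
Step 2: C = 21, D = 7, total pairs = 28.
Step 3: tau = (C - D)/(n(n-1)/2) = (21 - 7)/28 = 0.500000.
Step 4: Exact two-sided p-value (enumerate n! = 40320 permutations of y under H0): p = 0.108681.
Step 5: alpha = 0.05. fail to reject H0.

tau_b = 0.5000 (C=21, D=7), p = 0.108681, fail to reject H0.


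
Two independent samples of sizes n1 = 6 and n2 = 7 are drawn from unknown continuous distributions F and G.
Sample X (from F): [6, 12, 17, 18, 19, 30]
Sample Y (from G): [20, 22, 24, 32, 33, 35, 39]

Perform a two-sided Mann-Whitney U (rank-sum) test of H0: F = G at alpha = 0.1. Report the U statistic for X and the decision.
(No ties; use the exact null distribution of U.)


Step 1: Combine and sort all 13 observations; assign midranks.
sorted (value, group): (6,X), (12,X), (17,X), (18,X), (19,X), (20,Y), (22,Y), (24,Y), (30,X), (32,Y), (33,Y), (35,Y), (39,Y)
ranks: 6->1, 12->2, 17->3, 18->4, 19->5, 20->6, 22->7, 24->8, 30->9, 32->10, 33->11, 35->12, 39->13
Step 2: Rank sum for X: R1 = 1 + 2 + 3 + 4 + 5 + 9 = 24.
Step 3: U_X = R1 - n1(n1+1)/2 = 24 - 6*7/2 = 24 - 21 = 3.
       U_Y = n1*n2 - U_X = 42 - 3 = 39.
Step 4: No ties, so the exact null distribution of U (based on enumerating the C(13,6) = 1716 equally likely rank assignments) gives the two-sided p-value.
Step 5: p-value = 0.008159; compare to alpha = 0.1. reject H0.

U_X = 3, p = 0.008159, reject H0 at alpha = 0.1.


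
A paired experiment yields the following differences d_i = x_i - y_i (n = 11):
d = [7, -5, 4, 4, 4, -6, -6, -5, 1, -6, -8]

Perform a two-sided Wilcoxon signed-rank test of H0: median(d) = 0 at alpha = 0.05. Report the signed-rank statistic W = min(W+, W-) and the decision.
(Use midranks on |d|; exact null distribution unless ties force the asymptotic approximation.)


Step 1: Drop any zero differences (none here) and take |d_i|.
|d| = [7, 5, 4, 4, 4, 6, 6, 5, 1, 6, 8]
Step 2: Midrank |d_i| (ties get averaged ranks).
ranks: |7|->10, |5|->5.5, |4|->3, |4|->3, |4|->3, |6|->8, |6|->8, |5|->5.5, |1|->1, |6|->8, |8|->11
Step 3: Attach original signs; sum ranks with positive sign and with negative sign.
W+ = 10 + 3 + 3 + 3 + 1 = 20
W- = 5.5 + 8 + 8 + 5.5 + 8 + 11 = 46
(Check: W+ + W- = 66 should equal n(n+1)/2 = 66.)
Step 4: Test statistic W = min(W+, W-) = 20.
Step 5: Ties in |d|, so use the tie-corrected normal approximation.
        E[W] = n(n+1)/4 = 11*12/4 = 33.
        Tie groups: |d|=4 (t=3), |d|=5 (t=2), |d|=6 (t=3); sum(t^3 - t) = 54.
        Var[W] = n(n+1)(2n+1)/24 - sum(t^3-t)/48 = 3036/24 - 54/48 = 125.375.
        z = (W - E[W]) / sqrt(Var[W]) = (20 - 33) / 11.1971 = -1.1610.
        Two-sided p = 2*Phi(z) = 0.245636.
Step 6: alpha = 0.05. fail to reject H0.

W+ = 20, W- = 46, W = min = 20, p = 0.245636, fail to reject H0.


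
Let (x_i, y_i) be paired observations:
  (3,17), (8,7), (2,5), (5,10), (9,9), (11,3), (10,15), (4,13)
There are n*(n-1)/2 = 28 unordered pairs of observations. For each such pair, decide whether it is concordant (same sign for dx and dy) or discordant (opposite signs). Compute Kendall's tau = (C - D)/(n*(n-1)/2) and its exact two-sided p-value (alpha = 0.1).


Step 1: Enumerate the 28 unordered pairs (i,j) with i<j and classify each by sign(x_j-x_i) * sign(y_j-y_i).
  (1,2):dx=+5,dy=-10->D; (1,3):dx=-1,dy=-12->C; (1,4):dx=+2,dy=-7->D; (1,5):dx=+6,dy=-8->D
  (1,6):dx=+8,dy=-14->D; (1,7):dx=+7,dy=-2->D; (1,8):dx=+1,dy=-4->D; (2,3):dx=-6,dy=-2->C
  (2,4):dx=-3,dy=+3->D; (2,5):dx=+1,dy=+2->C; (2,6):dx=+3,dy=-4->D; (2,7):dx=+2,dy=+8->C
  (2,8):dx=-4,dy=+6->D; (3,4):dx=+3,dy=+5->C; (3,5):dx=+7,dy=+4->C; (3,6):dx=+9,dy=-2->D
  (3,7):dx=+8,dy=+10->C; (3,8):dx=+2,dy=+8->C; (4,5):dx=+4,dy=-1->D; (4,6):dx=+6,dy=-7->D
  (4,7):dx=+5,dy=+5->C; (4,8):dx=-1,dy=+3->D; (5,6):dx=+2,dy=-6->D; (5,7):dx=+1,dy=+6->C
  (5,8):dx=-5,dy=+4->D; (6,7):dx=-1,dy=+12->D; (6,8):dx=-7,dy=+10->D; (7,8):dx=-6,dy=-2->C
Step 2: C = 11, D = 17, total pairs = 28.
Step 3: tau = (C - D)/(n(n-1)/2) = (11 - 17)/28 = -0.214286.
Step 4: Exact two-sided p-value (enumerate n! = 40320 permutations of y under H0): p = 0.548413.
Step 5: alpha = 0.1. fail to reject H0.

tau_b = -0.2143 (C=11, D=17), p = 0.548413, fail to reject H0.


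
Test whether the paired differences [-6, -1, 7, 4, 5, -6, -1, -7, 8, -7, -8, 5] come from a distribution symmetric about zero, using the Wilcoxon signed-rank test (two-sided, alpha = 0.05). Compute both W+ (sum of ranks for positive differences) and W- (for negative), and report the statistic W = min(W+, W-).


Step 1: Drop any zero differences (none here) and take |d_i|.
|d| = [6, 1, 7, 4, 5, 6, 1, 7, 8, 7, 8, 5]
Step 2: Midrank |d_i| (ties get averaged ranks).
ranks: |6|->6.5, |1|->1.5, |7|->9, |4|->3, |5|->4.5, |6|->6.5, |1|->1.5, |7|->9, |8|->11.5, |7|->9, |8|->11.5, |5|->4.5
Step 3: Attach original signs; sum ranks with positive sign and with negative sign.
W+ = 9 + 3 + 4.5 + 11.5 + 4.5 = 32.5
W- = 6.5 + 1.5 + 6.5 + 1.5 + 9 + 9 + 11.5 = 45.5
(Check: W+ + W- = 78 should equal n(n+1)/2 = 78.)
Step 4: Test statistic W = min(W+, W-) = 32.5.
Step 5: Ties in |d|, so use the tie-corrected normal approximation.
        E[W] = n(n+1)/4 = 12*13/4 = 39.
        Tie groups: |d|=1 (t=2), |d|=5 (t=2), |d|=6 (t=2), |d|=7 (t=3), |d|=8 (t=2); sum(t^3 - t) = 48.
        Var[W] = n(n+1)(2n+1)/24 - sum(t^3-t)/48 = 3900/24 - 48/48 = 161.5.
        z = (W - E[W]) / sqrt(Var[W]) = (32.5 - 39) / 12.7083 = -0.5115.
        Two-sided p = 2*Phi(z) = 0.609016.
Step 6: alpha = 0.05. fail to reject H0.

W+ = 32.5, W- = 45.5, W = min = 32.5, p = 0.609016, fail to reject H0.


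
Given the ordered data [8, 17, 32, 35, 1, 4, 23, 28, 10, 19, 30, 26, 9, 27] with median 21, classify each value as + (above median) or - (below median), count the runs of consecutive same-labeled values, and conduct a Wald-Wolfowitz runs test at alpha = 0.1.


Step 1: Compute median = 21; label A = above, B = below.
Labels in order: BBAABBAABBAABA  (n_A = 7, n_B = 7)
Step 2: Count runs R = 8.
Step 3: Under H0 (random ordering), E[R] = 2*n_A*n_B/(n_A+n_B) + 1 = 2*7*7/14 + 1 = 8.0000.
        Var[R] = 2*n_A*n_B*(2*n_A*n_B - n_A - n_B) / ((n_A+n_B)^2 * (n_A+n_B-1)) = 8232/2548 = 3.2308.
        SD[R] = 1.7974.
Step 4: R = E[R], so z = 0 with no continuity correction.
Step 5: Two-sided p-value via normal approximation = 2*(1 - Phi(|z|)) = 1.000000.
Step 6: alpha = 0.1. fail to reject H0.

R = 8, z = 0.0000, p = 1.000000, fail to reject H0.


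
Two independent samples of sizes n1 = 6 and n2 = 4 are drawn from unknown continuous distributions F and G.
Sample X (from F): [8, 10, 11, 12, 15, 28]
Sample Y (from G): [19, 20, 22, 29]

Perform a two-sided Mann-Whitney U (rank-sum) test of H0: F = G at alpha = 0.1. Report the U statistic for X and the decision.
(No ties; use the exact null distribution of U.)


Step 1: Combine and sort all 10 observations; assign midranks.
sorted (value, group): (8,X), (10,X), (11,X), (12,X), (15,X), (19,Y), (20,Y), (22,Y), (28,X), (29,Y)
ranks: 8->1, 10->2, 11->3, 12->4, 15->5, 19->6, 20->7, 22->8, 28->9, 29->10
Step 2: Rank sum for X: R1 = 1 + 2 + 3 + 4 + 5 + 9 = 24.
Step 3: U_X = R1 - n1(n1+1)/2 = 24 - 6*7/2 = 24 - 21 = 3.
       U_Y = n1*n2 - U_X = 24 - 3 = 21.
Step 4: No ties, so the exact null distribution of U (based on enumerating the C(10,6) = 210 equally likely rank assignments) gives the two-sided p-value.
Step 5: p-value = 0.066667; compare to alpha = 0.1. reject H0.

U_X = 3, p = 0.066667, reject H0 at alpha = 0.1.


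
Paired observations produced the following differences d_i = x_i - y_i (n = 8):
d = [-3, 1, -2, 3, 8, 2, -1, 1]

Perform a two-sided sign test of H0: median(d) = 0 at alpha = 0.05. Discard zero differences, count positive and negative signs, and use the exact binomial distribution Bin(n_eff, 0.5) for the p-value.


Step 1: Discard zero differences. Original n = 8; n_eff = number of nonzero differences = 8.
Nonzero differences (with sign): -3, +1, -2, +3, +8, +2, -1, +1
Step 2: Count signs: positive = 5, negative = 3.
Step 3: Under H0: P(positive) = 0.5, so the number of positives S ~ Bin(8, 0.5).
Step 4: Two-sided exact p-value = sum of Bin(8,0.5) probabilities at or below the observed probability = 0.726562.
Step 5: alpha = 0.05. fail to reject H0.

n_eff = 8, pos = 5, neg = 3, p = 0.726562, fail to reject H0.


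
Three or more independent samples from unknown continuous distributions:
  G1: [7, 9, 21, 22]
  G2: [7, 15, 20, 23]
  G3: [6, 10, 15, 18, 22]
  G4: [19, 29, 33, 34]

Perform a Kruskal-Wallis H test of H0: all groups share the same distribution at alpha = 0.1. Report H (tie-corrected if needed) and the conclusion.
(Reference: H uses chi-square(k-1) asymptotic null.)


Step 1: Combine all N = 17 observations and assign midranks.
sorted (value, group, rank): (6,G3,1), (7,G1,2.5), (7,G2,2.5), (9,G1,4), (10,G3,5), (15,G2,6.5), (15,G3,6.5), (18,G3,8), (19,G4,9), (20,G2,10), (21,G1,11), (22,G1,12.5), (22,G3,12.5), (23,G2,14), (29,G4,15), (33,G4,16), (34,G4,17)
Step 2: Sum ranks within each group.
R_1 = 30 (n_1 = 4)
R_2 = 33 (n_2 = 4)
R_3 = 33 (n_3 = 5)
R_4 = 57 (n_4 = 4)
Step 3: H = 12/(N(N+1)) * sum(R_i^2/n_i) - 3(N+1)
     = 12/(17*18) * (30^2/4 + 33^2/4 + 33^2/5 + 57^2/4) - 3*18
     = 0.039216 * 1527.3 - 54
     = 5.894118.
Step 4: Ties present; correction factor C = 1 - 18/(17^3 - 17) = 0.996324. Corrected H = 5.894118 / 0.996324 = 5.915867.
Step 5: Under H0, H ~ chi^2(3); p-value = 0.115776.
Step 6: alpha = 0.1. fail to reject H0.

H = 5.9159, df = 3, p = 0.115776, fail to reject H0.


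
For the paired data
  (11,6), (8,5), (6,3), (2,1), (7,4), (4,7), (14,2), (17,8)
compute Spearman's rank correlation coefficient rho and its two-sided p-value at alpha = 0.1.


Step 1: Rank x and y separately (midranks; no ties here).
rank(x): 11->6, 8->5, 6->3, 2->1, 7->4, 4->2, 14->7, 17->8
rank(y): 6->6, 5->5, 3->3, 1->1, 4->4, 7->7, 2->2, 8->8
Step 2: d_i = R_x(i) - R_y(i); compute d_i^2.
  (6-6)^2=0, (5-5)^2=0, (3-3)^2=0, (1-1)^2=0, (4-4)^2=0, (2-7)^2=25, (7-2)^2=25, (8-8)^2=0
sum(d^2) = 50.
Step 3: rho = 1 - 6*50 / (8*(8^2 - 1)) = 1 - 300/504 = 0.404762.
Step 4: Under H0, t = rho * sqrt((n-2)/(1-rho^2)) = 1.0842 ~ t(6).
Step 5: Two-sided p-value from the t-distribution with 6 df = 0.319889.
Step 6: alpha = 0.1. fail to reject H0.

rho = 0.4048, p = 0.319889, fail to reject H0 at alpha = 0.1.


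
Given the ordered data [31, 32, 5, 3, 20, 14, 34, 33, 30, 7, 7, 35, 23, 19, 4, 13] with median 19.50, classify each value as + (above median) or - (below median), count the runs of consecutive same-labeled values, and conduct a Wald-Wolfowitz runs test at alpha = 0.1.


Step 1: Compute median = 19.50; label A = above, B = below.
Labels in order: AABBABAAABBAABBB  (n_A = 8, n_B = 8)
Step 2: Count runs R = 8.
Step 3: Under H0 (random ordering), E[R] = 2*n_A*n_B/(n_A+n_B) + 1 = 2*8*8/16 + 1 = 9.0000.
        Var[R] = 2*n_A*n_B*(2*n_A*n_B - n_A - n_B) / ((n_A+n_B)^2 * (n_A+n_B-1)) = 14336/3840 = 3.7333.
        SD[R] = 1.9322.
Step 4: Continuity-corrected z = (R + 0.5 - E[R]) / SD[R] = (8 + 0.5 - 9.0000) / 1.9322 = -0.2588.
Step 5: Two-sided p-value via normal approximation = 2*(1 - Phi(|z|)) = 0.795809.
Step 6: alpha = 0.1. fail to reject H0.

R = 8, z = -0.2588, p = 0.795809, fail to reject H0.


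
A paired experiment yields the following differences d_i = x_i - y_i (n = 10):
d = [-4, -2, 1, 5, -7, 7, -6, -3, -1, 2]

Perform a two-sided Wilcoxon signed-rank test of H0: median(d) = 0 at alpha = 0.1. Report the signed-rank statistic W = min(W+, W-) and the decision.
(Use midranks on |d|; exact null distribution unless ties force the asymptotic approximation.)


Step 1: Drop any zero differences (none here) and take |d_i|.
|d| = [4, 2, 1, 5, 7, 7, 6, 3, 1, 2]
Step 2: Midrank |d_i| (ties get averaged ranks).
ranks: |4|->6, |2|->3.5, |1|->1.5, |5|->7, |7|->9.5, |7|->9.5, |6|->8, |3|->5, |1|->1.5, |2|->3.5
Step 3: Attach original signs; sum ranks with positive sign and with negative sign.
W+ = 1.5 + 7 + 9.5 + 3.5 = 21.5
W- = 6 + 3.5 + 9.5 + 8 + 5 + 1.5 = 33.5
(Check: W+ + W- = 55 should equal n(n+1)/2 = 55.)
Step 4: Test statistic W = min(W+, W-) = 21.5.
Step 5: Ties in |d|, so use the tie-corrected normal approximation.
        E[W] = n(n+1)/4 = 10*11/4 = 27.5.
        Tie groups: |d|=1 (t=2), |d|=2 (t=2), |d|=7 (t=2); sum(t^3 - t) = 18.
        Var[W] = n(n+1)(2n+1)/24 - sum(t^3-t)/48 = 2310/24 - 18/48 = 95.875.
        z = (W - E[W]) / sqrt(Var[W]) = (21.5 - 27.5) / 9.7916 = -0.6128.
        Two-sided p = 2*Phi(z) = 0.540027.
Step 6: alpha = 0.1. fail to reject H0.

W+ = 21.5, W- = 33.5, W = min = 21.5, p = 0.540027, fail to reject H0.


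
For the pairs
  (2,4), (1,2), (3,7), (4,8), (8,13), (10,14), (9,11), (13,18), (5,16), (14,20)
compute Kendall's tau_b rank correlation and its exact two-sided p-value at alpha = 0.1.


Step 1: Enumerate the 45 unordered pairs (i,j) with i<j and classify each by sign(x_j-x_i) * sign(y_j-y_i).
  (1,2):dx=-1,dy=-2->C; (1,3):dx=+1,dy=+3->C; (1,4):dx=+2,dy=+4->C; (1,5):dx=+6,dy=+9->C
  (1,6):dx=+8,dy=+10->C; (1,7):dx=+7,dy=+7->C; (1,8):dx=+11,dy=+14->C; (1,9):dx=+3,dy=+12->C
  (1,10):dx=+12,dy=+16->C; (2,3):dx=+2,dy=+5->C; (2,4):dx=+3,dy=+6->C; (2,5):dx=+7,dy=+11->C
  (2,6):dx=+9,dy=+12->C; (2,7):dx=+8,dy=+9->C; (2,8):dx=+12,dy=+16->C; (2,9):dx=+4,dy=+14->C
  (2,10):dx=+13,dy=+18->C; (3,4):dx=+1,dy=+1->C; (3,5):dx=+5,dy=+6->C; (3,6):dx=+7,dy=+7->C
  (3,7):dx=+6,dy=+4->C; (3,8):dx=+10,dy=+11->C; (3,9):dx=+2,dy=+9->C; (3,10):dx=+11,dy=+13->C
  (4,5):dx=+4,dy=+5->C; (4,6):dx=+6,dy=+6->C; (4,7):dx=+5,dy=+3->C; (4,8):dx=+9,dy=+10->C
  (4,9):dx=+1,dy=+8->C; (4,10):dx=+10,dy=+12->C; (5,6):dx=+2,dy=+1->C; (5,7):dx=+1,dy=-2->D
  (5,8):dx=+5,dy=+5->C; (5,9):dx=-3,dy=+3->D; (5,10):dx=+6,dy=+7->C; (6,7):dx=-1,dy=-3->C
  (6,8):dx=+3,dy=+4->C; (6,9):dx=-5,dy=+2->D; (6,10):dx=+4,dy=+6->C; (7,8):dx=+4,dy=+7->C
  (7,9):dx=-4,dy=+5->D; (7,10):dx=+5,dy=+9->C; (8,9):dx=-8,dy=-2->C; (8,10):dx=+1,dy=+2->C
  (9,10):dx=+9,dy=+4->C
Step 2: C = 41, D = 4, total pairs = 45.
Step 3: tau = (C - D)/(n(n-1)/2) = (41 - 4)/45 = 0.822222.
Step 4: Exact two-sided p-value (enumerate n! = 3628800 permutations of y under H0): p = 0.000358.
Step 5: alpha = 0.1. reject H0.

tau_b = 0.8222 (C=41, D=4), p = 0.000358, reject H0.


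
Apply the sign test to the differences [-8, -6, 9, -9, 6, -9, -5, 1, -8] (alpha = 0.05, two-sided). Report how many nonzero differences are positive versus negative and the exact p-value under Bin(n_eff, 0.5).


Step 1: Discard zero differences. Original n = 9; n_eff = number of nonzero differences = 9.
Nonzero differences (with sign): -8, -6, +9, -9, +6, -9, -5, +1, -8
Step 2: Count signs: positive = 3, negative = 6.
Step 3: Under H0: P(positive) = 0.5, so the number of positives S ~ Bin(9, 0.5).
Step 4: Two-sided exact p-value = sum of Bin(9,0.5) probabilities at or below the observed probability = 0.507812.
Step 5: alpha = 0.05. fail to reject H0.

n_eff = 9, pos = 3, neg = 6, p = 0.507812, fail to reject H0.


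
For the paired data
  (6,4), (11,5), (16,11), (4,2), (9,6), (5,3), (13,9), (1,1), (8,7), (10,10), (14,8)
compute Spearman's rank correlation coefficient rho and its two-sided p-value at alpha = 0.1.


Step 1: Rank x and y separately (midranks; no ties here).
rank(x): 6->4, 11->8, 16->11, 4->2, 9->6, 5->3, 13->9, 1->1, 8->5, 10->7, 14->10
rank(y): 4->4, 5->5, 11->11, 2->2, 6->6, 3->3, 9->9, 1->1, 7->7, 10->10, 8->8
Step 2: d_i = R_x(i) - R_y(i); compute d_i^2.
  (4-4)^2=0, (8-5)^2=9, (11-11)^2=0, (2-2)^2=0, (6-6)^2=0, (3-3)^2=0, (9-9)^2=0, (1-1)^2=0, (5-7)^2=4, (7-10)^2=9, (10-8)^2=4
sum(d^2) = 26.
Step 3: rho = 1 - 6*26 / (11*(11^2 - 1)) = 1 - 156/1320 = 0.881818.
Step 4: Under H0, t = rho * sqrt((n-2)/(1-rho^2)) = 5.6097 ~ t(9).
Step 5: Two-sided p-value from the t-distribution with 9 df = 0.000330.
Step 6: alpha = 0.1. reject H0.

rho = 0.8818, p = 0.000330, reject H0 at alpha = 0.1.


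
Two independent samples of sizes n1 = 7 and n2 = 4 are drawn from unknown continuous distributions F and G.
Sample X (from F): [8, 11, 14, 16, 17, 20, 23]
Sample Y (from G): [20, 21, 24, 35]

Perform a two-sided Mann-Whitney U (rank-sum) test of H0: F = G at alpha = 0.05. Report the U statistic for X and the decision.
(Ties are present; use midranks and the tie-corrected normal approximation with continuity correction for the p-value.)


Step 1: Combine and sort all 11 observations; assign midranks.
sorted (value, group): (8,X), (11,X), (14,X), (16,X), (17,X), (20,X), (20,Y), (21,Y), (23,X), (24,Y), (35,Y)
ranks: 8->1, 11->2, 14->3, 16->4, 17->5, 20->6.5, 20->6.5, 21->8, 23->9, 24->10, 35->11
Step 2: Rank sum for X: R1 = 1 + 2 + 3 + 4 + 5 + 6.5 + 9 = 30.5.
Step 3: U_X = R1 - n1(n1+1)/2 = 30.5 - 7*8/2 = 30.5 - 28 = 2.5.
       U_Y = n1*n2 - U_X = 28 - 2.5 = 25.5.
Step 4: Ties are present, so use the tie-corrected normal approximation (with continuity correction) for the p-value.
Step 5: p-value = 0.037202; compare to alpha = 0.05. reject H0.

U_X = 2.5, p = 0.037202, reject H0 at alpha = 0.05.


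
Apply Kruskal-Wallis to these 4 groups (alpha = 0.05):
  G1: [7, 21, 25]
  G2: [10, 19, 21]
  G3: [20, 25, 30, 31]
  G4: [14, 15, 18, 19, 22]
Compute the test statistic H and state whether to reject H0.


Step 1: Combine all N = 15 observations and assign midranks.
sorted (value, group, rank): (7,G1,1), (10,G2,2), (14,G4,3), (15,G4,4), (18,G4,5), (19,G2,6.5), (19,G4,6.5), (20,G3,8), (21,G1,9.5), (21,G2,9.5), (22,G4,11), (25,G1,12.5), (25,G3,12.5), (30,G3,14), (31,G3,15)
Step 2: Sum ranks within each group.
R_1 = 23 (n_1 = 3)
R_2 = 18 (n_2 = 3)
R_3 = 49.5 (n_3 = 4)
R_4 = 29.5 (n_4 = 5)
Step 3: H = 12/(N(N+1)) * sum(R_i^2/n_i) - 3(N+1)
     = 12/(15*16) * (23^2/3 + 18^2/3 + 49.5^2/4 + 29.5^2/5) - 3*16
     = 0.050000 * 1070.95 - 48
     = 5.547292.
Step 4: Ties present; correction factor C = 1 - 18/(15^3 - 15) = 0.994643. Corrected H = 5.547292 / 0.994643 = 5.577169.
Step 5: Under H0, H ~ chi^2(3); p-value = 0.134095.
Step 6: alpha = 0.05. fail to reject H0.

H = 5.5772, df = 3, p = 0.134095, fail to reject H0.


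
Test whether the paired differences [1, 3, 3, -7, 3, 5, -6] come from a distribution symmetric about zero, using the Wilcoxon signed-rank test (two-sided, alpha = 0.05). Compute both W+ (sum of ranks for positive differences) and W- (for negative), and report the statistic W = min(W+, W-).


Step 1: Drop any zero differences (none here) and take |d_i|.
|d| = [1, 3, 3, 7, 3, 5, 6]
Step 2: Midrank |d_i| (ties get averaged ranks).
ranks: |1|->1, |3|->3, |3|->3, |7|->7, |3|->3, |5|->5, |6|->6
Step 3: Attach original signs; sum ranks with positive sign and with negative sign.
W+ = 1 + 3 + 3 + 3 + 5 = 15
W- = 7 + 6 = 13
(Check: W+ + W- = 28 should equal n(n+1)/2 = 28.)
Step 4: Test statistic W = min(W+, W-) = 13.
Step 5: Ties in |d|, so use the tie-corrected normal approximation.
        E[W] = n(n+1)/4 = 7*8/4 = 14.
        Tie groups: |d|=3 (t=3); sum(t^3 - t) = 24.
        Var[W] = n(n+1)(2n+1)/24 - sum(t^3-t)/48 = 840/24 - 24/48 = 34.5.
        z = (W - E[W]) / sqrt(Var[W]) = (13 - 14) / 5.8737 = -0.1703.
        Two-sided p = 2*Phi(z) = 0.864813.
Step 6: alpha = 0.05. fail to reject H0.

W+ = 15, W- = 13, W = min = 13, p = 0.864813, fail to reject H0.


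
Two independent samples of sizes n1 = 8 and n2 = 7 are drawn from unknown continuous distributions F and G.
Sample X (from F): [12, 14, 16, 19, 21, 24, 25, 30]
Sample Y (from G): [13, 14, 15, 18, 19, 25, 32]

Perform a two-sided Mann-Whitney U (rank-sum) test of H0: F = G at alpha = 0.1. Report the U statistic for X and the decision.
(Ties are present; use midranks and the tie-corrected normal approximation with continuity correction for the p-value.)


Step 1: Combine and sort all 15 observations; assign midranks.
sorted (value, group): (12,X), (13,Y), (14,X), (14,Y), (15,Y), (16,X), (18,Y), (19,X), (19,Y), (21,X), (24,X), (25,X), (25,Y), (30,X), (32,Y)
ranks: 12->1, 13->2, 14->3.5, 14->3.5, 15->5, 16->6, 18->7, 19->8.5, 19->8.5, 21->10, 24->11, 25->12.5, 25->12.5, 30->14, 32->15
Step 2: Rank sum for X: R1 = 1 + 3.5 + 6 + 8.5 + 10 + 11 + 12.5 + 14 = 66.5.
Step 3: U_X = R1 - n1(n1+1)/2 = 66.5 - 8*9/2 = 66.5 - 36 = 30.5.
       U_Y = n1*n2 - U_X = 56 - 30.5 = 25.5.
Step 4: Ties are present, so use the tie-corrected normal approximation (with continuity correction) for the p-value.
Step 5: p-value = 0.816478; compare to alpha = 0.1. fail to reject H0.

U_X = 30.5, p = 0.816478, fail to reject H0 at alpha = 0.1.


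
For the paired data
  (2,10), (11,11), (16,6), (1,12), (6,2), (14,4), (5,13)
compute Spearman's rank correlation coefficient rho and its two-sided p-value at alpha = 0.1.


Step 1: Rank x and y separately (midranks; no ties here).
rank(x): 2->2, 11->5, 16->7, 1->1, 6->4, 14->6, 5->3
rank(y): 10->4, 11->5, 6->3, 12->6, 2->1, 4->2, 13->7
Step 2: d_i = R_x(i) - R_y(i); compute d_i^2.
  (2-4)^2=4, (5-5)^2=0, (7-3)^2=16, (1-6)^2=25, (4-1)^2=9, (6-2)^2=16, (3-7)^2=16
sum(d^2) = 86.
Step 3: rho = 1 - 6*86 / (7*(7^2 - 1)) = 1 - 516/336 = -0.535714.
Step 4: Under H0, t = rho * sqrt((n-2)/(1-rho^2)) = -1.4186 ~ t(5).
Step 5: Two-sided p-value from the t-distribution with 5 df = 0.215217.
Step 6: alpha = 0.1. fail to reject H0.

rho = -0.5357, p = 0.215217, fail to reject H0 at alpha = 0.1.


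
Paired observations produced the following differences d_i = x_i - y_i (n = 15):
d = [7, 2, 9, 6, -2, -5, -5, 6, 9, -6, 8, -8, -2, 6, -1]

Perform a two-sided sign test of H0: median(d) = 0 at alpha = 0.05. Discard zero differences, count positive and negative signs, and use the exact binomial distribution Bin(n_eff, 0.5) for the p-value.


Step 1: Discard zero differences. Original n = 15; n_eff = number of nonzero differences = 15.
Nonzero differences (with sign): +7, +2, +9, +6, -2, -5, -5, +6, +9, -6, +8, -8, -2, +6, -1
Step 2: Count signs: positive = 8, negative = 7.
Step 3: Under H0: P(positive) = 0.5, so the number of positives S ~ Bin(15, 0.5).
Step 4: Two-sided exact p-value = sum of Bin(15,0.5) probabilities at or below the observed probability = 1.000000.
Step 5: alpha = 0.05. fail to reject H0.

n_eff = 15, pos = 8, neg = 7, p = 1.000000, fail to reject H0.


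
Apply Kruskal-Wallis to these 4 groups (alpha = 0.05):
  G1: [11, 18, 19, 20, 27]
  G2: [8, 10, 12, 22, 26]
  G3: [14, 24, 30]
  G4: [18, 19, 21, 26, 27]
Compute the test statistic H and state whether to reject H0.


Step 1: Combine all N = 18 observations and assign midranks.
sorted (value, group, rank): (8,G2,1), (10,G2,2), (11,G1,3), (12,G2,4), (14,G3,5), (18,G1,6.5), (18,G4,6.5), (19,G1,8.5), (19,G4,8.5), (20,G1,10), (21,G4,11), (22,G2,12), (24,G3,13), (26,G2,14.5), (26,G4,14.5), (27,G1,16.5), (27,G4,16.5), (30,G3,18)
Step 2: Sum ranks within each group.
R_1 = 44.5 (n_1 = 5)
R_2 = 33.5 (n_2 = 5)
R_3 = 36 (n_3 = 3)
R_4 = 57 (n_4 = 5)
Step 3: H = 12/(N(N+1)) * sum(R_i^2/n_i) - 3(N+1)
     = 12/(18*19) * (44.5^2/5 + 33.5^2/5 + 36^2/3 + 57^2/5) - 3*19
     = 0.035088 * 1702.3 - 57
     = 2.729825.
Step 4: Ties present; correction factor C = 1 - 24/(18^3 - 18) = 0.995872. Corrected H = 2.729825 / 0.995872 = 2.741140.
Step 5: Under H0, H ~ chi^2(3); p-value = 0.433281.
Step 6: alpha = 0.05. fail to reject H0.

H = 2.7411, df = 3, p = 0.433281, fail to reject H0.


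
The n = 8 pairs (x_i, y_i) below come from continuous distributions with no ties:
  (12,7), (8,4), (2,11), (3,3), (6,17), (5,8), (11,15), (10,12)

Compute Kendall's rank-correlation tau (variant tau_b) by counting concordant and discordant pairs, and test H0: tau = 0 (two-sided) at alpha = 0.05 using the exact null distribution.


Step 1: Enumerate the 28 unordered pairs (i,j) with i<j and classify each by sign(x_j-x_i) * sign(y_j-y_i).
  (1,2):dx=-4,dy=-3->C; (1,3):dx=-10,dy=+4->D; (1,4):dx=-9,dy=-4->C; (1,5):dx=-6,dy=+10->D
  (1,6):dx=-7,dy=+1->D; (1,7):dx=-1,dy=+8->D; (1,8):dx=-2,dy=+5->D; (2,3):dx=-6,dy=+7->D
  (2,4):dx=-5,dy=-1->C; (2,5):dx=-2,dy=+13->D; (2,6):dx=-3,dy=+4->D; (2,7):dx=+3,dy=+11->C
  (2,8):dx=+2,dy=+8->C; (3,4):dx=+1,dy=-8->D; (3,5):dx=+4,dy=+6->C; (3,6):dx=+3,dy=-3->D
  (3,7):dx=+9,dy=+4->C; (3,8):dx=+8,dy=+1->C; (4,5):dx=+3,dy=+14->C; (4,6):dx=+2,dy=+5->C
  (4,7):dx=+8,dy=+12->C; (4,8):dx=+7,dy=+9->C; (5,6):dx=-1,dy=-9->C; (5,7):dx=+5,dy=-2->D
  (5,8):dx=+4,dy=-5->D; (6,7):dx=+6,dy=+7->C; (6,8):dx=+5,dy=+4->C; (7,8):dx=-1,dy=-3->C
Step 2: C = 16, D = 12, total pairs = 28.
Step 3: tau = (C - D)/(n(n-1)/2) = (16 - 12)/28 = 0.142857.
Step 4: Exact two-sided p-value (enumerate n! = 40320 permutations of y under H0): p = 0.719544.
Step 5: alpha = 0.05. fail to reject H0.

tau_b = 0.1429 (C=16, D=12), p = 0.719544, fail to reject H0.


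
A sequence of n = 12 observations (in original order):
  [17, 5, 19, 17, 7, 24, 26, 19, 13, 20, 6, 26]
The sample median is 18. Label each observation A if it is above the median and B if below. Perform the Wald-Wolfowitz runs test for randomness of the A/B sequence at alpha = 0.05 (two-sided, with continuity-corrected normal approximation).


Step 1: Compute median = 18; label A = above, B = below.
Labels in order: BBABBAAABABA  (n_A = 6, n_B = 6)
Step 2: Count runs R = 8.
Step 3: Under H0 (random ordering), E[R] = 2*n_A*n_B/(n_A+n_B) + 1 = 2*6*6/12 + 1 = 7.0000.
        Var[R] = 2*n_A*n_B*(2*n_A*n_B - n_A - n_B) / ((n_A+n_B)^2 * (n_A+n_B-1)) = 4320/1584 = 2.7273.
        SD[R] = 1.6514.
Step 4: Continuity-corrected z = (R - 0.5 - E[R]) / SD[R] = (8 - 0.5 - 7.0000) / 1.6514 = 0.3028.
Step 5: Two-sided p-value via normal approximation = 2*(1 - Phi(|z|)) = 0.762069.
Step 6: alpha = 0.05. fail to reject H0.

R = 8, z = 0.3028, p = 0.762069, fail to reject H0.


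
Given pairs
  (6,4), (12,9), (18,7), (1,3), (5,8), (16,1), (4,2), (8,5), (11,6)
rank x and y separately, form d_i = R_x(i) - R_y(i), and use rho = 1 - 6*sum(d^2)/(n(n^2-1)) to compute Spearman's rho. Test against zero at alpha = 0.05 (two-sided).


Step 1: Rank x and y separately (midranks; no ties here).
rank(x): 6->4, 12->7, 18->9, 1->1, 5->3, 16->8, 4->2, 8->5, 11->6
rank(y): 4->4, 9->9, 7->7, 3->3, 8->8, 1->1, 2->2, 5->5, 6->6
Step 2: d_i = R_x(i) - R_y(i); compute d_i^2.
  (4-4)^2=0, (7-9)^2=4, (9-7)^2=4, (1-3)^2=4, (3-8)^2=25, (8-1)^2=49, (2-2)^2=0, (5-5)^2=0, (6-6)^2=0
sum(d^2) = 86.
Step 3: rho = 1 - 6*86 / (9*(9^2 - 1)) = 1 - 516/720 = 0.283333.
Step 4: Under H0, t = rho * sqrt((n-2)/(1-rho^2)) = 0.7817 ~ t(7).
Step 5: Two-sided p-value from the t-distribution with 7 df = 0.460030.
Step 6: alpha = 0.05. fail to reject H0.

rho = 0.2833, p = 0.460030, fail to reject H0 at alpha = 0.05.


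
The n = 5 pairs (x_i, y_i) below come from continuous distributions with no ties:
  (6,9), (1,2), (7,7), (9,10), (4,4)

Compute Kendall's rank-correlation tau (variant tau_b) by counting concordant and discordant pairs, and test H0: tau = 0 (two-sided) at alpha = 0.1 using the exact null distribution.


Step 1: Enumerate the 10 unordered pairs (i,j) with i<j and classify each by sign(x_j-x_i) * sign(y_j-y_i).
  (1,2):dx=-5,dy=-7->C; (1,3):dx=+1,dy=-2->D; (1,4):dx=+3,dy=+1->C; (1,5):dx=-2,dy=-5->C
  (2,3):dx=+6,dy=+5->C; (2,4):dx=+8,dy=+8->C; (2,5):dx=+3,dy=+2->C; (3,4):dx=+2,dy=+3->C
  (3,5):dx=-3,dy=-3->C; (4,5):dx=-5,dy=-6->C
Step 2: C = 9, D = 1, total pairs = 10.
Step 3: tau = (C - D)/(n(n-1)/2) = (9 - 1)/10 = 0.800000.
Step 4: Exact two-sided p-value (enumerate n! = 120 permutations of y under H0): p = 0.083333.
Step 5: alpha = 0.1. reject H0.

tau_b = 0.8000 (C=9, D=1), p = 0.083333, reject H0.


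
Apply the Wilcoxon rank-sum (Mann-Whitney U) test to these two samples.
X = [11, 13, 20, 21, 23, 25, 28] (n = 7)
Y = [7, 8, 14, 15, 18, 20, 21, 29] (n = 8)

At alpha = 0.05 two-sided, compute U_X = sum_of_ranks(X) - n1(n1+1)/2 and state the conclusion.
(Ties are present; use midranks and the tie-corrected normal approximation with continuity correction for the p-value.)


Step 1: Combine and sort all 15 observations; assign midranks.
sorted (value, group): (7,Y), (8,Y), (11,X), (13,X), (14,Y), (15,Y), (18,Y), (20,X), (20,Y), (21,X), (21,Y), (23,X), (25,X), (28,X), (29,Y)
ranks: 7->1, 8->2, 11->3, 13->4, 14->5, 15->6, 18->7, 20->8.5, 20->8.5, 21->10.5, 21->10.5, 23->12, 25->13, 28->14, 29->15
Step 2: Rank sum for X: R1 = 3 + 4 + 8.5 + 10.5 + 12 + 13 + 14 = 65.
Step 3: U_X = R1 - n1(n1+1)/2 = 65 - 7*8/2 = 65 - 28 = 37.
       U_Y = n1*n2 - U_X = 56 - 37 = 19.
Step 4: Ties are present, so use the tie-corrected normal approximation (with continuity correction) for the p-value.
Step 5: p-value = 0.324405; compare to alpha = 0.05. fail to reject H0.

U_X = 37, p = 0.324405, fail to reject H0 at alpha = 0.05.


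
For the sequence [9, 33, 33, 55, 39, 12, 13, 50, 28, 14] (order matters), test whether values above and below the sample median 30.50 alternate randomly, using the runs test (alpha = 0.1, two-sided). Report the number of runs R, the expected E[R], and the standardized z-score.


Step 1: Compute median = 30.50; label A = above, B = below.
Labels in order: BAAAABBABB  (n_A = 5, n_B = 5)
Step 2: Count runs R = 5.
Step 3: Under H0 (random ordering), E[R] = 2*n_A*n_B/(n_A+n_B) + 1 = 2*5*5/10 + 1 = 6.0000.
        Var[R] = 2*n_A*n_B*(2*n_A*n_B - n_A - n_B) / ((n_A+n_B)^2 * (n_A+n_B-1)) = 2000/900 = 2.2222.
        SD[R] = 1.4907.
Step 4: Continuity-corrected z = (R + 0.5 - E[R]) / SD[R] = (5 + 0.5 - 6.0000) / 1.4907 = -0.3354.
Step 5: Two-sided p-value via normal approximation = 2*(1 - Phi(|z|)) = 0.737316.
Step 6: alpha = 0.1. fail to reject H0.

R = 5, z = -0.3354, p = 0.737316, fail to reject H0.


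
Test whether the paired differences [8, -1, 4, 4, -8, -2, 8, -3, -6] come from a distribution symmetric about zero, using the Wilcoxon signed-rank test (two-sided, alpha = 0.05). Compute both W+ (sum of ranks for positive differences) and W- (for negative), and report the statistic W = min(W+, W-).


Step 1: Drop any zero differences (none here) and take |d_i|.
|d| = [8, 1, 4, 4, 8, 2, 8, 3, 6]
Step 2: Midrank |d_i| (ties get averaged ranks).
ranks: |8|->8, |1|->1, |4|->4.5, |4|->4.5, |8|->8, |2|->2, |8|->8, |3|->3, |6|->6
Step 3: Attach original signs; sum ranks with positive sign and with negative sign.
W+ = 8 + 4.5 + 4.5 + 8 = 25
W- = 1 + 8 + 2 + 3 + 6 = 20
(Check: W+ + W- = 45 should equal n(n+1)/2 = 45.)
Step 4: Test statistic W = min(W+, W-) = 20.
Step 5: Ties in |d|, so use the tie-corrected normal approximation.
        E[W] = n(n+1)/4 = 9*10/4 = 22.5.
        Tie groups: |d|=4 (t=2), |d|=8 (t=3); sum(t^3 - t) = 30.
        Var[W] = n(n+1)(2n+1)/24 - sum(t^3-t)/48 = 1710/24 - 30/48 = 70.625.
        z = (W - E[W]) / sqrt(Var[W]) = (20 - 22.5) / 8.4039 = -0.2975.
        Two-sided p = 2*Phi(z) = 0.766099.
Step 6: alpha = 0.05. fail to reject H0.

W+ = 25, W- = 20, W = min = 20, p = 0.766099, fail to reject H0.
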